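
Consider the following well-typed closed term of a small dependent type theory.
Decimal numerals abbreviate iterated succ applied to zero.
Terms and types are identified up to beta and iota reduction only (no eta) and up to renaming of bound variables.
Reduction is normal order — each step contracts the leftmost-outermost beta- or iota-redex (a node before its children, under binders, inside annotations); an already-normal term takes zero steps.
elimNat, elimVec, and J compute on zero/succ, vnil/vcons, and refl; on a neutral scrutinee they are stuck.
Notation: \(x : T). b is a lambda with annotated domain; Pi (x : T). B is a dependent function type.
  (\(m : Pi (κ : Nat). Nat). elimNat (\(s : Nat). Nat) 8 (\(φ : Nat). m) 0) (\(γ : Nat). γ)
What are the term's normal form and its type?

resulting normal form:
  8
inferred type:
  Nat
observation: reduction starts at a beta-redex, and 2 normal-order steps reach the normal form.


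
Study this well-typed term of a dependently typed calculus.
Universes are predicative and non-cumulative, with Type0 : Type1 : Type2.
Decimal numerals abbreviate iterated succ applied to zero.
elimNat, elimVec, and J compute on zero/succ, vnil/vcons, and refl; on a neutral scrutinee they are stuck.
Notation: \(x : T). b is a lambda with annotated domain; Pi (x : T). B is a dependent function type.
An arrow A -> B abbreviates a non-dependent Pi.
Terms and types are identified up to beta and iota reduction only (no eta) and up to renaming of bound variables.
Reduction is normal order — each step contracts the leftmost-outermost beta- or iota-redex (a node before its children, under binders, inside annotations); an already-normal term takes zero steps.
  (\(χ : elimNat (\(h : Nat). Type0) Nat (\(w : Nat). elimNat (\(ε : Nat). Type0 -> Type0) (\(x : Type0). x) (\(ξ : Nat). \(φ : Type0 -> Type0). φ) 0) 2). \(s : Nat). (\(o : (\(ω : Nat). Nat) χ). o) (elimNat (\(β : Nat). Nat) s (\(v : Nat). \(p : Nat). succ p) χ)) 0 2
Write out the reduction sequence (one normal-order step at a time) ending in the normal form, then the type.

normal-order reduction:
  (\(χ : elimNat (\(h : Nat). Type0) Nat (\(w : Nat). elimNat (\(ε : Nat). Type0 -> Type0) (\(x : Type0). x) (\(ξ : Nat). \(φ : Type0 -> Type0). φ) 0) 2). \(s : Nat). (\(o : (\(ω : Nat). Nat) χ). o) (elimNat (\(β : Nat). Nat) s (\(v : Nat). \(p : Nat). succ p) χ)) 0 2
  ~> (\(χ : Nat). (\(h : (\(w : Nat). Nat) 0). h) (elimNat (\(ε : Nat). Nat) χ (\(x : Nat). \(ξ : Nat). succ ξ) 0)) 2
  ~> (\(χ : (\(h : Nat). Nat) 0). χ) (elimNat (\(w : Nat). Nat) 2 (\(ε : Nat). \(x : Nat). succ x) 0)
  ~> elimNat (\(χ : Nat). Nat) 2 (\(h : Nat). \(w : Nat). succ w) 0
  ~> 2
type:
  Nat


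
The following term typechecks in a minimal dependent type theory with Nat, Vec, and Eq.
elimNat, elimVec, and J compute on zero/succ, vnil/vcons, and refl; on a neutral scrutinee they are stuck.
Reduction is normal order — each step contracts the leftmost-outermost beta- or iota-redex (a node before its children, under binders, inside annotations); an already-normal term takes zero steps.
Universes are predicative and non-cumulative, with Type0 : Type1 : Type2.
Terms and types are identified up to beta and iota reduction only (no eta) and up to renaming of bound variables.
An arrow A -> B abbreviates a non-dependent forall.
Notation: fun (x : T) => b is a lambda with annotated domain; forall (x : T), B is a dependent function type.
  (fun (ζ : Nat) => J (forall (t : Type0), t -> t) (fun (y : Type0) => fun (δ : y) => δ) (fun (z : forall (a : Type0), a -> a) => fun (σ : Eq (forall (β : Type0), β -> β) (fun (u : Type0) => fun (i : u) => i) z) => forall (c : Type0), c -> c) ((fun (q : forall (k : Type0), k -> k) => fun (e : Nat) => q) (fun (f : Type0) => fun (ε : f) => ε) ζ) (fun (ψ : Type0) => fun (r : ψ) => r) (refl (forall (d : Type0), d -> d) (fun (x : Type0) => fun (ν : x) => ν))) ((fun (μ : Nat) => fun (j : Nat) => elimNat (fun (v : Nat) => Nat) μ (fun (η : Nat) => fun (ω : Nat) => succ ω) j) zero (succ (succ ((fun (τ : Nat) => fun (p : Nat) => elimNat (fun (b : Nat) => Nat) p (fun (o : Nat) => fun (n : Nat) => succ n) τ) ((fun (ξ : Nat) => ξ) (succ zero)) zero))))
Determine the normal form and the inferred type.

reduced normal form:
  fun (ζ : Type0) => fun (t : ζ) => t
the term's type:
  forall (ζ : Type0), ζ -> ζ


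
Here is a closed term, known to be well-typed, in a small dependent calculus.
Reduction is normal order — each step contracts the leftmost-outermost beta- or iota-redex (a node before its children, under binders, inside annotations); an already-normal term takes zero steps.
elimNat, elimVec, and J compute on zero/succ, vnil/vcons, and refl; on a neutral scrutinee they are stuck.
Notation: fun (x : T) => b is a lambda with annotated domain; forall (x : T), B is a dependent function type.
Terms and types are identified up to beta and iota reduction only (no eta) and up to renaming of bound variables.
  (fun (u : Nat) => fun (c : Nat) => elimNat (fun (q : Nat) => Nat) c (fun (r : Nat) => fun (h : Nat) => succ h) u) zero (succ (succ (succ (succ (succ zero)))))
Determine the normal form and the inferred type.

normal form:
  succ (succ (succ (succ (succ zero))))
inferred type:
  Nat
observation: 3 normal-order steps separate the term from its normal form.


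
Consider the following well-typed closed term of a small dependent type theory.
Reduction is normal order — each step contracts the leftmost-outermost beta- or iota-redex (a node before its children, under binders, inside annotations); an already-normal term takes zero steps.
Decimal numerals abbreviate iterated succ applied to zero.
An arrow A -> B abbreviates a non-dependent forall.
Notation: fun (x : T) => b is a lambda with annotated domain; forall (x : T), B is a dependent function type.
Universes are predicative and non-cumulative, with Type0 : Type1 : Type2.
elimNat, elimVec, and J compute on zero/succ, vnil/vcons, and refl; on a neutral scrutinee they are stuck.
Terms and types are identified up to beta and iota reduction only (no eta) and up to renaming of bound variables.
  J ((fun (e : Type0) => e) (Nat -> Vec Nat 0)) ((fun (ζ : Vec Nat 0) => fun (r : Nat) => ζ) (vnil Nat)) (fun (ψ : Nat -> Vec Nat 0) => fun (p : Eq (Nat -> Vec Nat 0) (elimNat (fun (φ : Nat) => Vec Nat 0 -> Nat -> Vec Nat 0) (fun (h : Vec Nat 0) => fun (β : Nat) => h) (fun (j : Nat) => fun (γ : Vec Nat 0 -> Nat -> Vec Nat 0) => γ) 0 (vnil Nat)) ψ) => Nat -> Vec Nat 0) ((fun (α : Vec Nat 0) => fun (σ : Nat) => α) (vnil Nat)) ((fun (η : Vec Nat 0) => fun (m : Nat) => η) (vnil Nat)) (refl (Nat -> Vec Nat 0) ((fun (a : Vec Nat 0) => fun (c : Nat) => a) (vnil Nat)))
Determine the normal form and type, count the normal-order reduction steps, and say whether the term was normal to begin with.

normal form:
  fun (e : Nat) => vnil Nat
inferred type:
  Nat -> Vec Nat 0
steps to reach normal form (normal order): 2
already normal: no
first contracted redex: a J iota-redex


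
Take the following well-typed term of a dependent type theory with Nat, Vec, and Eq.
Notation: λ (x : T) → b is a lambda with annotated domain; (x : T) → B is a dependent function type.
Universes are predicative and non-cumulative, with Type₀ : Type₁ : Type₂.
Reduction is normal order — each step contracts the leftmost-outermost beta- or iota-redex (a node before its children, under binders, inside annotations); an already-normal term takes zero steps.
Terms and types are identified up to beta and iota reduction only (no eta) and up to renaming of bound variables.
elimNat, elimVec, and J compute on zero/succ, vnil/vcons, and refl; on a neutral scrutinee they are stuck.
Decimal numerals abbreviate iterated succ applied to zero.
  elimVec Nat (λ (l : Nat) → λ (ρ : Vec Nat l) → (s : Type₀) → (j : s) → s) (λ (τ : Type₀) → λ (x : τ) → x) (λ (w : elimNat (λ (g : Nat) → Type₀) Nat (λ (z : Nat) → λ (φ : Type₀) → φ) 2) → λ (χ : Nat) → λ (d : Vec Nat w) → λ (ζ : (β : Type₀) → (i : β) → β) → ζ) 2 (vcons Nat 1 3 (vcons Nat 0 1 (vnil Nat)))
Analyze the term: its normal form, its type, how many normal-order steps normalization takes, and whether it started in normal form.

normal form:
  λ (l : Type₀) → λ (ρ : l) → ρ
type:
  (l : Type₀) → (ρ : l) → l
normal-order step count: 11
started in normal form: no
first contracted redex: an elimVec iota-redex


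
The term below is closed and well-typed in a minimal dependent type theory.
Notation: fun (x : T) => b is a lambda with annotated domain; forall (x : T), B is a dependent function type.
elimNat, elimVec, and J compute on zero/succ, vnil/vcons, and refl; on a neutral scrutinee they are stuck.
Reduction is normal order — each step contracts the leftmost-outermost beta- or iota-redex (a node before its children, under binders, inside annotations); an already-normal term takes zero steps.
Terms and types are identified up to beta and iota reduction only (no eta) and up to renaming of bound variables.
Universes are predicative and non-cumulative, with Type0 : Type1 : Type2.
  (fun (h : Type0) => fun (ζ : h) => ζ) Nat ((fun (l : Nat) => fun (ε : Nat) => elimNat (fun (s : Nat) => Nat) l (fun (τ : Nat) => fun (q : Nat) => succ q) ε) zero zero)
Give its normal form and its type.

normal form:
  zero
inferred type:
  Nat
observation: normalization takes exactly 5 steps under the normal-order strategy.


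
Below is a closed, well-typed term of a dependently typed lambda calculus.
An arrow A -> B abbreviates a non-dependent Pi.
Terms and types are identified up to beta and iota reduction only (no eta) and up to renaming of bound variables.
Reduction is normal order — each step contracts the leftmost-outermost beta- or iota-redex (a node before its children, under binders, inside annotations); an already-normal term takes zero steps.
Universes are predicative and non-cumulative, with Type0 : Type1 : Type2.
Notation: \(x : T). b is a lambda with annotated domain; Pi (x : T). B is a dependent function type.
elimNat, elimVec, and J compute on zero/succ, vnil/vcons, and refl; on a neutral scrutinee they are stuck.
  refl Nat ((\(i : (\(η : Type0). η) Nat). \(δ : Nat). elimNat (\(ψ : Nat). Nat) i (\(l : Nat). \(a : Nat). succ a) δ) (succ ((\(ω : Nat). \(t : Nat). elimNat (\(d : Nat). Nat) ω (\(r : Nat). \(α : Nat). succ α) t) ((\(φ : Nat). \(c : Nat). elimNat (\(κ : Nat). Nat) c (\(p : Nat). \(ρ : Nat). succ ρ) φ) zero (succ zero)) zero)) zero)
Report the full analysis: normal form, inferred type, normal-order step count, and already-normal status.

reduced normal form:
  refl Nat (succ (succ zero))
the term's type:
  Eq Nat (succ (succ zero)) (succ (succ zero))
normal-order step count: 9
term was already normal: no
first contracted redex: a beta-redex


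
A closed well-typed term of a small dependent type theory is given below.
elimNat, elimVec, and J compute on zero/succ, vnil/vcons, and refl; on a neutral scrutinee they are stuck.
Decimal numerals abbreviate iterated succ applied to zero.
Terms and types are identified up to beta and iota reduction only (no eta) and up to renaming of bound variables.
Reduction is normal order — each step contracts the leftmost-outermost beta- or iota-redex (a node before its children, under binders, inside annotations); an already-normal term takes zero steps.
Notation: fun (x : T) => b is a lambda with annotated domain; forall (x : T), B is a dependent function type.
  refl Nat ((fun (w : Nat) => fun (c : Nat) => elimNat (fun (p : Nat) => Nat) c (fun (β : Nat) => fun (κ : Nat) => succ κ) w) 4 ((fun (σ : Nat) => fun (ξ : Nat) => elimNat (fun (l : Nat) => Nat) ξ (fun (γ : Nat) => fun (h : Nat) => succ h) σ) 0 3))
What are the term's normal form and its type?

resulting normal form:
  refl Nat 7
the term's type:
  Eq Nat 7 7
observation: 18 normal-order steps normalize the term, beginning with a beta-redex.


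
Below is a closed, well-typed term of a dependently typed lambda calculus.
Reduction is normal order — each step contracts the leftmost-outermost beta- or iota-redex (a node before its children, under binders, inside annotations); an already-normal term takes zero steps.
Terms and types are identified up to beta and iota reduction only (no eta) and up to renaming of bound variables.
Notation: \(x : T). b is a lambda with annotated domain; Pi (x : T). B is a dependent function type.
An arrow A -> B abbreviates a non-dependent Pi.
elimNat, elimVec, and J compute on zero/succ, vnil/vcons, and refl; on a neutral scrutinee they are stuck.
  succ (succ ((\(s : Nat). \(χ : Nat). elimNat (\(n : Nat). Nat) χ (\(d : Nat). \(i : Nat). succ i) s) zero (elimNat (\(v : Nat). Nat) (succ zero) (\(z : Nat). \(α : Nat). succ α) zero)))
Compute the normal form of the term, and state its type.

normal form:
  succ (succ (succ zero))
type:
  Nat
observation: reduction starts at a beta-redex, and 4 normal-order steps reach the normal form.


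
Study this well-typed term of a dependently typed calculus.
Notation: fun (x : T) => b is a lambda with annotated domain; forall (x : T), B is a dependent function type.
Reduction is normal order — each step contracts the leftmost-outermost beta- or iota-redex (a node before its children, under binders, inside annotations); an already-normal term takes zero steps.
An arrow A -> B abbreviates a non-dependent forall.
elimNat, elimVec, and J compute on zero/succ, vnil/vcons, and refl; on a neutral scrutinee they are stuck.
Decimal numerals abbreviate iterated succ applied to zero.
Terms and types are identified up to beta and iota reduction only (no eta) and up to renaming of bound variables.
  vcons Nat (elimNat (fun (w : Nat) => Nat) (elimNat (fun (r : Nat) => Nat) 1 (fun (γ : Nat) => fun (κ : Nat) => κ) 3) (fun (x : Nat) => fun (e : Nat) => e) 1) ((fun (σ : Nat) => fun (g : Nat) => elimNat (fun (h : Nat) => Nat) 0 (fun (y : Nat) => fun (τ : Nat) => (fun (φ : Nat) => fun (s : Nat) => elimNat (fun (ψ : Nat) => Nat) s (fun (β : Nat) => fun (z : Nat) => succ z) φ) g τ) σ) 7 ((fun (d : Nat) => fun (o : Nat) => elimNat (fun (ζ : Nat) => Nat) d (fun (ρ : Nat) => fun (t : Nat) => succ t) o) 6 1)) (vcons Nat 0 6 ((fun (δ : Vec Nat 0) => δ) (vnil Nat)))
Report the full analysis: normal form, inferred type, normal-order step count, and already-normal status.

reduced normal form:
  vcons Nat 1 49 (vcons Nat 0 6 (vnil Nat))
type:
  Vec Nat 2
reduction steps (normal order): 249
already normal: no
first contracted redex: an elimNat iota-redex


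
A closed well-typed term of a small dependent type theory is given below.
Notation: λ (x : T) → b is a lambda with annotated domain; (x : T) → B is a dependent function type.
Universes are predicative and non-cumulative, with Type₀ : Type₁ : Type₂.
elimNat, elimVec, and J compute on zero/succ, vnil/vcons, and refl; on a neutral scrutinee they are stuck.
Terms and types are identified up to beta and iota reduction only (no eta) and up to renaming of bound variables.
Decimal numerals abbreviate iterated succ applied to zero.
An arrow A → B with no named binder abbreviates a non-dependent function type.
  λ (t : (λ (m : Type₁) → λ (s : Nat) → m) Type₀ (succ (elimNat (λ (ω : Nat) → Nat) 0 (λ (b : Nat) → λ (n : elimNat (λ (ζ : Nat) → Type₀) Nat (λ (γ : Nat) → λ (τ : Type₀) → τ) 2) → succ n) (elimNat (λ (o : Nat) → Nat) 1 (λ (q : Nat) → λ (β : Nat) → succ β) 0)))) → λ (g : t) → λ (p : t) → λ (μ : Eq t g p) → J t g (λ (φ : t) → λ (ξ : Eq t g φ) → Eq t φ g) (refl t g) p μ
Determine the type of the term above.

the term's type:
  (t : Type₀) → (m : t) → (s : t) → Eq t m s → Eq t s m


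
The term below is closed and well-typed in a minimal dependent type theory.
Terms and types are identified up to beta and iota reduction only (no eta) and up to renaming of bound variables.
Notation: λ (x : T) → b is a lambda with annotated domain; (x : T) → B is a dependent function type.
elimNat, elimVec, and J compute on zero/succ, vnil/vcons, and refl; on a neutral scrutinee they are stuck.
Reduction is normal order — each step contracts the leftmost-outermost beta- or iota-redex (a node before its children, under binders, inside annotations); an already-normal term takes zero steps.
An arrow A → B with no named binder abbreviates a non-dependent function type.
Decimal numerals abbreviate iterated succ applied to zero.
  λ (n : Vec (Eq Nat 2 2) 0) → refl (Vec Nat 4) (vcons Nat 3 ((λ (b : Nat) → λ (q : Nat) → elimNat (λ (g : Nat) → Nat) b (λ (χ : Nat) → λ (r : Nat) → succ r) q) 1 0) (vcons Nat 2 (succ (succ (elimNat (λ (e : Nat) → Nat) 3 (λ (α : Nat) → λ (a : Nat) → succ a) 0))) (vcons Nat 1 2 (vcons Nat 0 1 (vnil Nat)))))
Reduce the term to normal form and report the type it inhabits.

normal form:
  λ (n : Vec (Eq Nat 2 2) 0) → refl (Vec Nat 4) (vcons Nat 3 1 (vcons Nat 2 5 (vcons Nat 1 2 (vcons Nat 0 1 (vnil Nat)))))
inferred type:
  Vec (Eq Nat 2 2) 0 → Eq (Vec Nat 4) (vcons Nat 3 1 (vcons Nat 2 5 (vcons Nat 1 2 (vcons Nat 0 1 (vnil Nat))))) (vcons Nat 3 1 (vcons Nat 2 5 (vcons Nat 1 2 (vcons Nat 0 1 (vnil Nat)))))
observation: 4 normal-order steps separate the term from its normal form.


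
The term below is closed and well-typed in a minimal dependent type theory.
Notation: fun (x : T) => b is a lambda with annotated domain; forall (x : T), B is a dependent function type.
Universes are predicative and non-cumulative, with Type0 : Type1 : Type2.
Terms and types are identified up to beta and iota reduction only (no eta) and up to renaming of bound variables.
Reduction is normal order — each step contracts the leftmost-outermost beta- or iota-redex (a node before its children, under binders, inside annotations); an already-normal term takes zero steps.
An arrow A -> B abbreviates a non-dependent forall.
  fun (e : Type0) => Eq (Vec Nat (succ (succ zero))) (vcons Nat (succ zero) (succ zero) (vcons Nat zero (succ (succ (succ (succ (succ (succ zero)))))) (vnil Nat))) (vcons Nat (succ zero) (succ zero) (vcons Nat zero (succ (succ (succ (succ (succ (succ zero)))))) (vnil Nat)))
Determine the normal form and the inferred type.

resulting normal form:
  fun (e : Type0) => Eq (Vec Nat (succ (succ zero))) (vcons Nat (succ zero) (succ zero) (vcons Nat zero (succ (succ (succ (succ (succ (succ zero)))))) (vnil Nat))) (vcons Nat (succ zero) (succ zero) (vcons Nat zero (succ (succ (succ (succ (succ (succ zero)))))) (vnil Nat)))
type:
  Type0 -> Type0
observation: the term is already in normal form.


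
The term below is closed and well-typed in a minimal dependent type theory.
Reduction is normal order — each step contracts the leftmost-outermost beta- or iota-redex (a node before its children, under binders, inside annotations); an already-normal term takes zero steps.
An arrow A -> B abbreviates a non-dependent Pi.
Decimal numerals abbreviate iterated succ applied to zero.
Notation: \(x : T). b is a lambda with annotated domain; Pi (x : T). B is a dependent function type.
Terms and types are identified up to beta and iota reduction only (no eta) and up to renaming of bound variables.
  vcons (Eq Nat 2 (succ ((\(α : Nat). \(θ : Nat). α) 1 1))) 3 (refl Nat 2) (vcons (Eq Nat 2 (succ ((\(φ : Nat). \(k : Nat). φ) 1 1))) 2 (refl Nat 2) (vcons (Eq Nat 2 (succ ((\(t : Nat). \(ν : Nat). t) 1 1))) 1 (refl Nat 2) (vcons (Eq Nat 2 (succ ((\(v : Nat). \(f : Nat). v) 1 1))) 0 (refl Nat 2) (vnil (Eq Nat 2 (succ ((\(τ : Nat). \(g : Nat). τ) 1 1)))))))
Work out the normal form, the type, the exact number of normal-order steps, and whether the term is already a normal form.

normal form:
  vcons (Eq Nat 2 2) 3 (refl Nat 2) (vcons (Eq Nat 2 2) 2 (refl Nat 2) (vcons (Eq Nat 2 2) 1 (refl Nat 2) (vcons (Eq Nat 2 2) 0 (refl Nat 2) (vnil (Eq Nat 2 2)))))
the term's type:
  Vec (Eq Nat 2 2) 4
steps to reach normal form (normal order): 10
term was already normal: no
first redex: a beta-redex


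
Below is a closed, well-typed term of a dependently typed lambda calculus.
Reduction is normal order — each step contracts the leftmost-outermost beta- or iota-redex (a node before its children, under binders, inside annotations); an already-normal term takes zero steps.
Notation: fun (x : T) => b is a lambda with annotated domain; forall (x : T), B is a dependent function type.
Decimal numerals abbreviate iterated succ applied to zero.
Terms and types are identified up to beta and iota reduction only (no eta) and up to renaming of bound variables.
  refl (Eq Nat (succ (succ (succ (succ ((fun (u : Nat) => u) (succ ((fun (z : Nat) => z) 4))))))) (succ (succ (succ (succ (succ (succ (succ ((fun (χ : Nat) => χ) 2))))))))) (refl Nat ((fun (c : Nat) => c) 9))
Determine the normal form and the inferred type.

reduced normal form:
  refl (Eq Nat 9 9) (refl Nat 9)
inferred type:
  Eq (Eq Nat 9 9) (refl Nat 9) (refl Nat 9)


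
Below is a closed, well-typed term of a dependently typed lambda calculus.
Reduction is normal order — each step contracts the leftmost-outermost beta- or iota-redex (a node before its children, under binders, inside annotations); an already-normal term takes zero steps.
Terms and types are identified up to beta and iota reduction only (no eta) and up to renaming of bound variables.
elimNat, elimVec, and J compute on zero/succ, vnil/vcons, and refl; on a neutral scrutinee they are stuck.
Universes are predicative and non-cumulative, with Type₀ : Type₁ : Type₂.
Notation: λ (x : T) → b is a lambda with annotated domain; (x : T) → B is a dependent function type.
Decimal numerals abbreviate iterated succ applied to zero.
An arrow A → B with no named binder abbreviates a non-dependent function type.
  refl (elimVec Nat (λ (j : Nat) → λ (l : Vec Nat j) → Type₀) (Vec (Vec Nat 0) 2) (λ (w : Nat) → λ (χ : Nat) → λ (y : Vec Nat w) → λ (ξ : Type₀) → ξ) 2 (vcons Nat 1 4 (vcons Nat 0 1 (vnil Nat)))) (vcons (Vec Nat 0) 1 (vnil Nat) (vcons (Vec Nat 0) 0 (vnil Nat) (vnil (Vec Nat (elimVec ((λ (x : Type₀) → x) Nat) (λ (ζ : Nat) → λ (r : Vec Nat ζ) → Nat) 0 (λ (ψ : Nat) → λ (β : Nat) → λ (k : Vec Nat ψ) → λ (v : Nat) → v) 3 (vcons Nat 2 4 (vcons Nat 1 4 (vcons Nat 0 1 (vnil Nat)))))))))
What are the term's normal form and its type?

normal form:
  refl (Vec (Vec Nat 0) 2) (vcons (Vec Nat 0) 1 (vnil Nat) (vcons (Vec Nat 0) 0 (vnil Nat) (vnil (Vec Nat 0))))
inferred type:
  Eq (Vec (Vec Nat 0) 2) (vcons (Vec Nat 0) 1 (vnil Nat) (vcons (Vec Nat 0) 0 (vnil Nat) (vnil (Vec Nat 0)))) (vcons (Vec Nat 0) 1 (vnil Nat) (vcons (Vec Nat 0) 0 (vnil Nat) (vnil (Vec Nat 0))))
observation: 27 normal-order steps normalize the term, beginning with an elimVec iota-redex.


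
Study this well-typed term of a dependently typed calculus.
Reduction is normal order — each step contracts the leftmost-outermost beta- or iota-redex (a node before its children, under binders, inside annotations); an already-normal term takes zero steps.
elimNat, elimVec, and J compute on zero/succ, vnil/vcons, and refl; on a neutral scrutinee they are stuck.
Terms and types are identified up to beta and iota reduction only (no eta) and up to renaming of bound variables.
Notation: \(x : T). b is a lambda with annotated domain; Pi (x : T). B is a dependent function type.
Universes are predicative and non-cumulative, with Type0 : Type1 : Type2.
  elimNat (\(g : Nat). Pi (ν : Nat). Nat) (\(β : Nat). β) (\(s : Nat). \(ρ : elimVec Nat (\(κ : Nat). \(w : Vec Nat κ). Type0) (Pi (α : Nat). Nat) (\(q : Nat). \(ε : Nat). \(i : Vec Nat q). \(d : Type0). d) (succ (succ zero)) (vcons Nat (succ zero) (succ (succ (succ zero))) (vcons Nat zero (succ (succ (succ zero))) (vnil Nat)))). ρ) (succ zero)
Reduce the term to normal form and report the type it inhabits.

reduced normal form:
  \(g : Nat). g
the term's type:
  Pi (g : Nat). Nat
observation: 4 normal-order steps separate the term from its normal form.


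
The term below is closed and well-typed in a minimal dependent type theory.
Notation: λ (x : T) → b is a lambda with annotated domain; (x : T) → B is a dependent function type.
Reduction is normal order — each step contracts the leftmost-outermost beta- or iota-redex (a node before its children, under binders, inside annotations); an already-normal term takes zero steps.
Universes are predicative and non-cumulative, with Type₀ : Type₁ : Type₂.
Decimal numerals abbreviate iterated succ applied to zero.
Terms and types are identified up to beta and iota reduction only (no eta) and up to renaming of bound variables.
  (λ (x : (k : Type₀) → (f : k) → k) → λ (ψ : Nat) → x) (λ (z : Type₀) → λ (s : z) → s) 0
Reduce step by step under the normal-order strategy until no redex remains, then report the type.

normal-order reduction:
  (λ (x : (k : Type₀) → (f : k) → k) → λ (ψ : Nat) → x) (λ (z : Type₀) → λ (s : z) → s) 0
  ~> (λ (x : Nat) → λ (k : Type₀) → λ (f : k) → f) 0
  ~> λ (x : Type₀) → λ (k : x) → k
inferred type:
  (x : Type₀) → (k : x) → x


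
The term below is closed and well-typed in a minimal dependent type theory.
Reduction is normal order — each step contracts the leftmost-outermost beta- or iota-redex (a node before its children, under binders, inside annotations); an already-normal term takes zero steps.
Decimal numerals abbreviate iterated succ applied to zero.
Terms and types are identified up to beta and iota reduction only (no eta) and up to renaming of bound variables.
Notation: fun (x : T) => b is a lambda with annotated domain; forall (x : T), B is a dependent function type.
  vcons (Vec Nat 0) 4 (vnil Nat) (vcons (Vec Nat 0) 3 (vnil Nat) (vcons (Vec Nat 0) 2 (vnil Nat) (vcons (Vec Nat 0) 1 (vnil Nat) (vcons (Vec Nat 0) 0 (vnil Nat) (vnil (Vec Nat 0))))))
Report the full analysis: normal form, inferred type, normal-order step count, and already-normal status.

normal form:
  vcons (Vec Nat 0) 4 (vnil Nat) (vcons (Vec Nat 0) 3 (vnil Nat) (vcons (Vec Nat 0) 2 (vnil Nat) (vcons (Vec Nat 0) 1 (vnil Nat) (vcons (Vec Nat 0) 0 (vnil Nat) (vnil (Vec Nat 0))))))
the term's type:
  Vec (Vec Nat 0) 5
normal-order step count: 0
term was already normal: yes


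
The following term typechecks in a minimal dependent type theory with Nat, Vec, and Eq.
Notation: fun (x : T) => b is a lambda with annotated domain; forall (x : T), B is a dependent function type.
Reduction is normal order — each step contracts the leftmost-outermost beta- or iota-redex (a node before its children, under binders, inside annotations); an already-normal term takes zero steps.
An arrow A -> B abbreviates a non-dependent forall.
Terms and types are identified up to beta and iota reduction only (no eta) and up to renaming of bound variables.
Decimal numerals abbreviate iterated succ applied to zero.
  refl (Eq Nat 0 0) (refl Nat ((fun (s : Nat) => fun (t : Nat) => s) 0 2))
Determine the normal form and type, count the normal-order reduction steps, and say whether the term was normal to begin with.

normal form:
  refl (Eq Nat 0 0) (refl Nat 0)
inferred type:
  Eq (Eq Nat 0 0) (refl Nat 0) (refl Nat 0)
reduction steps (normal order): 2
term was already normal: no
first redex: a beta-redex


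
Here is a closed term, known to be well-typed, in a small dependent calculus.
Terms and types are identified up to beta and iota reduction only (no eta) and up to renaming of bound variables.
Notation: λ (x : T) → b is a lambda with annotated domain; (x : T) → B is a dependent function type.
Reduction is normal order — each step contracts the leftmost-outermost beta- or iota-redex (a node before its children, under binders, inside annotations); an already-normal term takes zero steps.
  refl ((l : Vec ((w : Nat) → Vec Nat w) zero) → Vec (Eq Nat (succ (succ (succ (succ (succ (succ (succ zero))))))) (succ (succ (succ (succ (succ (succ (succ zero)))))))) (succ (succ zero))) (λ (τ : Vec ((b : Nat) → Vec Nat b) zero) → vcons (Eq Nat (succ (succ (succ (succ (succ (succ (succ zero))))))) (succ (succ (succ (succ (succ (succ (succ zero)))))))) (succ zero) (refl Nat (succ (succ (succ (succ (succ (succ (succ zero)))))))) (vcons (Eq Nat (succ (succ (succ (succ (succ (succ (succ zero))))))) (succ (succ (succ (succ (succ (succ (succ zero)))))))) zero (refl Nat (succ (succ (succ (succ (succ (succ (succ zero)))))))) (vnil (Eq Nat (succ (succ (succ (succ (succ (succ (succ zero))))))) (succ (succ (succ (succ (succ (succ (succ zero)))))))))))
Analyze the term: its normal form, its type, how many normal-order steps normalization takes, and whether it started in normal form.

reduced normal form:
  refl ((l : Vec ((w : Nat) → Vec Nat w) zero) → Vec (Eq Nat (succ (succ (succ (succ (succ (succ (succ zero))))))) (succ (succ (succ (succ (succ (succ (succ zero)))))))) (succ (succ zero))) (λ (τ : Vec ((b : Nat) → Vec Nat b) zero) → vcons (Eq Nat (succ (succ (succ (succ (succ (succ (succ zero))))))) (succ (succ (succ (succ (succ (succ (succ zero)))))))) (succ zero) (refl Nat (succ (succ (succ (succ (succ (succ (succ zero)))))))) (vcons (Eq Nat (succ (succ (succ (succ (succ (succ (succ zero))))))) (succ (succ (succ (succ (succ (succ (succ zero)))))))) zero (refl Nat (succ (succ (succ (succ (succ (succ (succ zero)))))))) (vnil (Eq Nat (succ (succ (succ (succ (succ (succ (succ zero))))))) (succ (succ (succ (succ (succ (succ (succ zero)))))))))))
inferred type:
  Eq ((l : Vec ((w : Nat) → Vec Nat w) zero) → Vec (Eq Nat (succ (succ (succ (succ (succ (succ (succ zero))))))) (succ (succ (succ (succ (succ (succ (succ zero)))))))) (succ (succ zero))) (λ (τ : Vec ((b : Nat) → Vec Nat b) zero) → vcons (Eq Nat (succ (succ (succ (succ (succ (succ (succ zero))))))) (succ (succ (succ (succ (succ (succ (succ zero)))))))) (succ zero) (refl Nat (succ (succ (succ (succ (succ (succ (succ zero)))))))) (vcons (Eq Nat (succ (succ (succ (succ (succ (succ (succ zero))))))) (succ (succ (succ (succ (succ (succ (succ zero)))))))) zero (refl Nat (succ (succ (succ (succ (succ (succ (succ zero)))))))) (vnil (Eq Nat (succ (succ (succ (succ (succ (succ (succ zero))))))) (succ (succ (succ (succ (succ (succ (succ zero))))))))))) (λ (ν : Vec ((η : Nat) → Vec Nat η) zero) → vcons (Eq Nat (succ (succ (succ (succ (succ (succ (succ zero))))))) (succ (succ (succ (succ (succ (succ (succ zero)))))))) (succ zero) (refl Nat (succ (succ (succ (succ (succ (succ (succ zero)))))))) (vcons (Eq Nat (succ (succ (succ (succ (succ (succ (succ zero))))))) (succ (succ (succ (succ (succ (succ (succ zero)))))))) zero (refl Nat (succ (succ (succ (succ (succ (succ (succ zero)))))))) (vnil (Eq Nat (succ (succ (succ (succ (succ (succ (succ zero))))))) (succ (succ (succ (succ (succ (succ (succ zero)))))))))))
reduction steps (normal order): 0
started in normal form: yes


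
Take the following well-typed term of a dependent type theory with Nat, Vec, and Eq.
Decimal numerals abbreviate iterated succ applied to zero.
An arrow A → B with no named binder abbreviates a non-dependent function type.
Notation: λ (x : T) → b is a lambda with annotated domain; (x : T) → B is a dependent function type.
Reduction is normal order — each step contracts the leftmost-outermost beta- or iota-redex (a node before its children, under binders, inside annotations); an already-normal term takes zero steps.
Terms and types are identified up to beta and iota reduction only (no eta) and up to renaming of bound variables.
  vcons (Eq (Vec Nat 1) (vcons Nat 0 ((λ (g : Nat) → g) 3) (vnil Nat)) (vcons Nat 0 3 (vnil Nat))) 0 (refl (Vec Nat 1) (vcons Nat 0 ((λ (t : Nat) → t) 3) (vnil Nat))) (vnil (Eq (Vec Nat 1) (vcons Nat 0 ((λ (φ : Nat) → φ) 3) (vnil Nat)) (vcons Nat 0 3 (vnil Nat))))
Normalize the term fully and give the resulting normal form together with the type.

resulting normal form:
  vcons (Eq (Vec Nat 1) (vcons Nat 0 3 (vnil Nat)) (vcons Nat 0 3 (vnil Nat))) 0 (refl (Vec Nat 1) (vcons Nat 0 3 (vnil Nat))) (vnil (Eq (Vec Nat 1) (vcons Nat 0 3 (vnil Nat)) (vcons Nat 0 3 (vnil Nat))))
type:
  Vec (Eq (Vec Nat 1) (vcons Nat 0 3 (vnil Nat)) (vcons Nat 0 3 (vnil Nat))) 1


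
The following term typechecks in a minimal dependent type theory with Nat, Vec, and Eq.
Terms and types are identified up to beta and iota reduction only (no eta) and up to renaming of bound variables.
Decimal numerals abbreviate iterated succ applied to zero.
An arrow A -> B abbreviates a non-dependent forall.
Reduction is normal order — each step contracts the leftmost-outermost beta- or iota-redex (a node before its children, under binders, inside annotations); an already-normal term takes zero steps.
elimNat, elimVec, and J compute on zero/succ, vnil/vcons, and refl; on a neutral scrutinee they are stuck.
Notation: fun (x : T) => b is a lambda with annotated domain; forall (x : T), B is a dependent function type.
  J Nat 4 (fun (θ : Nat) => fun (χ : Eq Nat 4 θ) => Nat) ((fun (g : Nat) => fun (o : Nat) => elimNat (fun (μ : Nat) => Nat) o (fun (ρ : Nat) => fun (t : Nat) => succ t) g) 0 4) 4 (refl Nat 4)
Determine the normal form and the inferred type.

normal form:
  4
inferred type:
  Nat
observation: contracting a J iota-redex first, the term normalizes in 4 steps.


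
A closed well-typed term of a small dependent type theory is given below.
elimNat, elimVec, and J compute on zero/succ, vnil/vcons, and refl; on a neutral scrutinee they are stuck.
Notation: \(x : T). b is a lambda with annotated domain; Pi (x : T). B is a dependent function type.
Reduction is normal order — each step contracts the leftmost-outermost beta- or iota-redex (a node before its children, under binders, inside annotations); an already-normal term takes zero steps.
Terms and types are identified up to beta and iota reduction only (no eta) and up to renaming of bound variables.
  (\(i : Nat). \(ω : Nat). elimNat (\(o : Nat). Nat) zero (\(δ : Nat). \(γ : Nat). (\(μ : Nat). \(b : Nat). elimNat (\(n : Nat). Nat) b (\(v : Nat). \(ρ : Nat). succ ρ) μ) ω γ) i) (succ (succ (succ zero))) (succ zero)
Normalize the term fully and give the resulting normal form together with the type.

normal form:
  succ (succ (succ zero))
inferred type:
  Nat


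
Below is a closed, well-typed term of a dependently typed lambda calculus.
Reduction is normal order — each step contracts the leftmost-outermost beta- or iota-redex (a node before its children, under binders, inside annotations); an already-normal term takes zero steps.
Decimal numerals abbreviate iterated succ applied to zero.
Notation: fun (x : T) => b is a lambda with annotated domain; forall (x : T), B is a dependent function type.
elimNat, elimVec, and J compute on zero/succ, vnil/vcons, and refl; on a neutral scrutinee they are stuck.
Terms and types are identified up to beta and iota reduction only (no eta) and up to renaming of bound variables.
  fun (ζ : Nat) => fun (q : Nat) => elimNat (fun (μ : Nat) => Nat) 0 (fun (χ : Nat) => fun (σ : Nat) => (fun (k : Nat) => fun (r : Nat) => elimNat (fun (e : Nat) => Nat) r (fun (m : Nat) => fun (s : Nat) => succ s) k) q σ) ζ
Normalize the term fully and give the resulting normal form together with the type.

normal form:
  fun (ζ : Nat) => fun (q : Nat) => elimNat (fun (μ : Nat) => Nat) 0 (fun (χ : Nat) => fun (σ : Nat) => elimNat (fun (k : Nat) => Nat) σ (fun (r : Nat) => fun (e : Nat) => succ e) q) ζ
the term's type:
  forall (ζ : Nat), forall (q : Nat), Nat
observation: 2 normal-order steps separate the term from its normal form.


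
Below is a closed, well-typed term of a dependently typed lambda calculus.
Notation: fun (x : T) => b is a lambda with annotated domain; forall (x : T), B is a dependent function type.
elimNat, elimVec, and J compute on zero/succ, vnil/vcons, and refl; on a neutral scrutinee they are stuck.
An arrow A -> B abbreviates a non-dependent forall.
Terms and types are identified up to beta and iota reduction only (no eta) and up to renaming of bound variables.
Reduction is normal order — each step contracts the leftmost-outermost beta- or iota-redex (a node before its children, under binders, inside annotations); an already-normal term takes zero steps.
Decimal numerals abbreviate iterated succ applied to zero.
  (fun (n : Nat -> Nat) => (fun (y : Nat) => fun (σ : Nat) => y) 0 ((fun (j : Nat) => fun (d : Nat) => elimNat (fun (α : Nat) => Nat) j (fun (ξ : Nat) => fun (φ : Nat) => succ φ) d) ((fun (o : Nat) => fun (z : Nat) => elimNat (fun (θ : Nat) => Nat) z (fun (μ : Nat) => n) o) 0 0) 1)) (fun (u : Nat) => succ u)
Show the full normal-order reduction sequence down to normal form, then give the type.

reduction (normal order):
  (fun (n : Nat -> Nat) => (fun (y : Nat) => fun (σ : Nat) => y) 0 ((fun (j : Nat) => fun (d : Nat) => elimNat (fun (α : Nat) => Nat) j (fun (ξ : Nat) => fun (φ : Nat) => succ φ) d) ((fun (o : Nat) => fun (z : Nat) => elimNat (fun (θ : Nat) => Nat) z (fun (μ : Nat) => n) o) 0 0) 1)) (fun (u : Nat) => succ u)
  ~> (fun (n : Nat) => fun (y : Nat) => n) 0 ((fun (σ : Nat) => fun (j : Nat) => elimNat (fun (d : Nat) => Nat) σ (fun (α : Nat) => fun (ξ : Nat) => succ ξ) j) ((fun (φ : Nat) => fun (o : Nat) => elimNat (fun (z : Nat) => Nat) o (fun (θ : Nat) => fun (μ : Nat) => succ μ) φ) 0 0) 1)
  ~> (fun (n : Nat) => 0) ((fun (y : Nat) => fun (σ : Nat) => elimNat (fun (j : Nat) => Nat) y (fun (d : Nat) => fun (α : Nat) => succ α) σ) ((fun (ξ : Nat) => fun (φ : Nat) => elimNat (fun (o : Nat) => Nat) φ (fun (z : Nat) => fun (θ : Nat) => succ θ) ξ) 0 0) 1)
  ~> 0
the term's type:
  Nat


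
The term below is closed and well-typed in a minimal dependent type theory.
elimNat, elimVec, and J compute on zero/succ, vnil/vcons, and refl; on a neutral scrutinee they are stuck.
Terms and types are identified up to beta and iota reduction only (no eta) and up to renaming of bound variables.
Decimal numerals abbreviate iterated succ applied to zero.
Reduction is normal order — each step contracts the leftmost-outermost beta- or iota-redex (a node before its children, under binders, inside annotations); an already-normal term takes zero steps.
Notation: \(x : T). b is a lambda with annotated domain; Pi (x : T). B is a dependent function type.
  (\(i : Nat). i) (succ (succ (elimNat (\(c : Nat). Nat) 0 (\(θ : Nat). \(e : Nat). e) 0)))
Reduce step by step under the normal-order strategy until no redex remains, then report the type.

normal-order reduction sequence:
  (\(i : Nat). i) (succ (succ (elimNat (\(c : Nat). Nat) 0 (\(θ : Nat). \(e : Nat). e) 0)))
  ~> succ (succ (elimNat (\(i : Nat). Nat) 0 (\(c : Nat). \(θ : Nat). θ) 0))
  ~> 2
inferred type:
  Nat


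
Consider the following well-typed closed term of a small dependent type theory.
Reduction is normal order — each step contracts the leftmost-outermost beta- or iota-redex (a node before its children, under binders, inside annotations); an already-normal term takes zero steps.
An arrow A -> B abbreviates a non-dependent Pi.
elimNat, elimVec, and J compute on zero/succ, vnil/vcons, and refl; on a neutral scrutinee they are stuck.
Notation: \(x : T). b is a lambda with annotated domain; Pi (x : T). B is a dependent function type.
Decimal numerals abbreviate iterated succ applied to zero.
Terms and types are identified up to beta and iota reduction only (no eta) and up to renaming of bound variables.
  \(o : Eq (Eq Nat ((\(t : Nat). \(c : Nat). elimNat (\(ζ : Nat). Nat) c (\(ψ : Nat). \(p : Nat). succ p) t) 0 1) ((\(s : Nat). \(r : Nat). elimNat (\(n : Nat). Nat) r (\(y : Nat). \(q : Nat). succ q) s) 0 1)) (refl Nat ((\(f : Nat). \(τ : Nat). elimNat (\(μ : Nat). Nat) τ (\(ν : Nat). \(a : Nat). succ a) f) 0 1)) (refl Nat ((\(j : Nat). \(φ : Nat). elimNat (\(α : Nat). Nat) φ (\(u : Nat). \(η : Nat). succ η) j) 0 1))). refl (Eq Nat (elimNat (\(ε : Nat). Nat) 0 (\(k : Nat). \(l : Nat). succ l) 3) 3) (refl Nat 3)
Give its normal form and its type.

reduced normal form:
  \(o : Eq (Eq Nat 1 1) (refl Nat 1) (refl Nat 1)). refl (Eq Nat 3 3) (refl Nat 3)
the term's type:
  Eq (Eq Nat 1 1) (refl Nat 1) (refl Nat 1) -> Eq (Eq Nat 3 3) (refl Nat 3) (refl Nat 3)
observation: reduction starts at a beta-redex, and 22 normal-order steps reach the normal form.


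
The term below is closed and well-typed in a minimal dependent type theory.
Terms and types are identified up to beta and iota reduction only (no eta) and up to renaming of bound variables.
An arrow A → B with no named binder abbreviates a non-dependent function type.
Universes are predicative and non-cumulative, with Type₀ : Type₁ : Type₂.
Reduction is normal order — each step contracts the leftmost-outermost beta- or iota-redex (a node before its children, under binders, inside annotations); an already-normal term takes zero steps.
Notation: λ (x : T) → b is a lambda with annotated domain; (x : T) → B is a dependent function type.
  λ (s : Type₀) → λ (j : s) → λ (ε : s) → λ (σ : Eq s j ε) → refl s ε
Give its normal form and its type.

normal form:
  λ (s : Type₀) → λ (j : s) → λ (ε : s) → λ (σ : Eq s j ε) → refl s ε
the term's type:
  (s : Type₀) → (j : s) → (ε : s) → Eq s j ε → Eq s ε ε
observation: the term is already in normal form.
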